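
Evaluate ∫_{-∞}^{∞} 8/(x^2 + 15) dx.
Let f(z) = 8/(z^2 + 15). The denominator has no real zeros and deg Q - deg P = 2 ≥ 2, so the integral of f over the upper semicircle |z| = R tends to 0 as R → ∞. Closing the contour in the upper half-plane,
  ∫_{-∞}^{∞} f(x) dx = 2πi · Σ Res(f, z_k)  over the poles with Im z_k > 0.

Zeros of the denominator: z^2 + 15 = 0 gives z = ±sqrt(15)*I.
Upper half-plane: z = sqrt(15)*I (simple).

Each pole is a simple zero of Q(z) = z^2 + 15, so Res(f, z₀) = P(z₀)/Q'(z₀) with P(z) = 8, Q'(z) = 2*z:
  Res(f, sqrt(15)*I) = (8)/(2*sqrt(15)*I) = -4*sqrt(15)*I/15

∫_{-∞}^{∞} f(x) dx = 2πi · (-4*sqrt(15)*I/15) = 8*sqrt(15)*pi/15

Final answer: 8*sqrt(15)*pi/15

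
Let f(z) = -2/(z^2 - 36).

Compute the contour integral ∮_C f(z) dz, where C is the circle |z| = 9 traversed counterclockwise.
0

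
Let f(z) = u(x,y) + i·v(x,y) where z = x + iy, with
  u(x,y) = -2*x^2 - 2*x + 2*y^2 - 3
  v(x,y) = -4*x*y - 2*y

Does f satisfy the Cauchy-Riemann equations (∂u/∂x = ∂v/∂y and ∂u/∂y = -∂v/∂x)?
∂u/∂x = -4*x - 2
∂v/∂y = -4*x - 2
∂u/∂y = 4*y
∂v/∂x = -4*y
∂u/∂x = ∂v/∂y and ∂u/∂y = -∂v/∂x hold identically; f is analytic.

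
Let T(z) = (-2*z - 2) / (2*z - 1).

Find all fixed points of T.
T(z) = z means -2*z - 2 = z*(2*z - 1), i.e.
  2*z^2 + z + 2 = 0.
Discriminant: (1)^2 - 4*(2)*(2) = -15, so the roots are complex conjugates.
  z = (-1 ± I*sqrt(15))/(2*(2))
Fixed points: {-1/4 - sqrt(15)*I/4, -1/4 + sqrt(15)*I/4}

Final answer: {-1/4 - sqrt(15)*I/4, -1/4 + sqrt(15)*I/4}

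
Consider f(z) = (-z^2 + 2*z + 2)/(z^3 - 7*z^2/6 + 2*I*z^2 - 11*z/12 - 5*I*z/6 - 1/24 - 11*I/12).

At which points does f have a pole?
The singularities of f are the zeros of the denominator. Factoring,
  z^3 - 7*z^2/6 + 2*I*z^2 - 11*z/12 - 5*I*z/6 - 1/24 - 11*I/12 = (z - 1 + I/2)*(z + 1/2)*(z - 2/3 + 3*I/2)
so the candidates are z = 1 - I/2, z = -1/2, z = 2/3 - 3*I/2.

Check the numerator P(z) = -z^2 + 2*z + 2 at each one:
  P(1 - I/2) = 13/4 ≠ 0, so z = 1 - I/2 is a (simple) pole.
  P(-1/2) = 3/4 ≠ 0, so z = -1/2 is a (simple) pole.
  P(2/3 - 3*I/2) = 185/36 - I ≠ 0, so z = 2/3 - 3*I/2 is a (simple) pole.

Poles of f: {-1/2, 2/3 - 3*I/2, 1 - I/2}

Final answer: {-1/2, 2/3 - 3*I/2, 1 - I/2}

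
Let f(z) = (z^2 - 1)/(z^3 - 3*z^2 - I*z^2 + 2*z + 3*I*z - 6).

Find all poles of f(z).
The singularities of f are the zeros of the denominator. Factoring,
  z^3 - 3*z^2 - I*z^2 + 2*z + 3*I*z - 6 = (z - 2*I)*(z + I)*(z - 3)
so the candidates are z = 2*I, z = -I, z = 3.

Check the numerator P(z) = z^2 - 1 at each one:
  P(2*I) = -5 ≠ 0, so z = 2*I is a (simple) pole.
  P(-I) = -2 ≠ 0, so z = -I is a (simple) pole.
  P(3) = 8 ≠ 0, so z = 3 is a (simple) pole.

Poles of f: {-I, 2*I, 3}

Final answer: {-I, 2*I, 3}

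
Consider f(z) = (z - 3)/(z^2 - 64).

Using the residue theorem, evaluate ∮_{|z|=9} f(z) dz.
2*I*pi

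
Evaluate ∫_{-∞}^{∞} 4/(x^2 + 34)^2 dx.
sqrt(34)*pi/578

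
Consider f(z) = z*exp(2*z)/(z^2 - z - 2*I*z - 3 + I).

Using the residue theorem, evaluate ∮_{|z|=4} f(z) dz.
By the residue theorem, ∮_C f(z) dz = 2πi · (sum of the residues of f at the poles inside |z| = 4).

The denominator factors as (z - 2 - I)*(z + 1 - I), so the singularities of f are simple poles at z = 2 + I, z = -1 + I.
  |2 + I|² = 5 < 16 = 4², so this pole is inside the contour.
  |-1 + I|² = 2 < 16 = 4², so this pole is inside the contour.

With P(z) = z*exp(2*z) and Q(z) = z^2 - z - 2*I*z - 3 + I, each pole is simple, so Res(f, z₀) = P(z₀)/Q'(z₀) with Q'(z) = 2*z - 1 - 2*I.
  Res(f, 2 + I) = P(2 + I)/Q'(2 + I) = ((2 + I)*exp(4 + 2*I))/(3) = (2/3 + I/3)*exp(4 + 2*I)
  Res(f, -1 + I) = P(-1 + I)/Q'(-1 + I) = ((-1 + I)*exp(-2 + 2*I))/(-3) = (1/3 - I/3)*exp(-2 + 2*I)

Sum of residues inside C: (1/3 - I/3)*exp(-2 + 2*I) + (2/3 + I/3)*exp(4 + 2*I)
∮_C f(z) dz = 2πi · ((1/3 - I/3)*exp(-2 + 2*I) + (2/3 + I/3)*exp(4 + 2*I)) = pi*(-2/3 + 4*I/3)*exp(4 + 2*I) + pi*(2/3 + 2*I/3)*exp(-2 + 2*I)

Final answer: pi*(-2/3 + 4*I/3)*exp(4 + 2*I) + pi*(2/3 + 2*I/3)*exp(-2 + 2*I)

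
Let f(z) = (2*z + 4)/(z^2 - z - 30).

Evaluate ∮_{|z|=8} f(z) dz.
4*I*pi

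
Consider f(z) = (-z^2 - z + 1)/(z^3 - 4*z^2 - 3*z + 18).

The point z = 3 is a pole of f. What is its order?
Factor the denominator:
  z^3 - 4*z^2 - 3*z + 18 = (z - 3)^2*(z + 2)

The numerator P(z) = -z^2 - z + 1 has P(3) = -11 ≠ 0, so no factor of (z - 3) cancels.
Near z = 3 we can therefore write f(z) = g(z)/(z - 3)^2 with g analytic at 3 and g(3) ≠ 0 (g is the numerator divided by the remaining denominator factors).

Hence z = 3 is a pole of order 2.

Final answer: 2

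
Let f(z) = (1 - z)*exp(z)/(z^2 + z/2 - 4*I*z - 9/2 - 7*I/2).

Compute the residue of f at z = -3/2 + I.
Write f(z) = P(z)/Q(z) with P(z) = (1 - z)*exp(z) and Q(z) = z^2 + z/2 - 4*I*z - 9/2 - 7*I/2.
The denominator factors as Q(z) = (z + 3/2 - I)*(z - 1 - 3*I), so z = -3/2 + I is a simple zero of Q and P is analytic there; z = -3/2 + I is therefore a simple pole and
  Res(f, z₀) = P(z₀)/Q'(z₀).

Q'(z) = 2*z + 1/2 - 4*I, so Q'(-3/2 + I) = -5/2 - 2*I.
P(-3/2 + I) = (5/2 - I)*exp(-3/2 + I).

Res(f, -3/2 + I) = ((5/2 - I)*exp(-3/2 + I))/(-5/2 - 2*I) = (-17/41 + 30*I/41)*exp(-3/2 + I)

Final answer: (-17/41 + 30*I/41)*exp(-3/2 + I)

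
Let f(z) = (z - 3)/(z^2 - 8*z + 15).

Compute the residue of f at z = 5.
Write f(z) = P(z)/Q(z) with P(z) = z - 3 and Q(z) = z^2 - 8*z + 15.
The denominator factors as Q(z) = (z - 3)*(z - 5), so z = 5 is a simple zero of Q and P is analytic there; z = 5 is therefore a simple pole and
  Res(f, z₀) = P(z₀)/Q'(z₀).

Q'(z) = 2*z - 8, so Q'(5) = 2.
P(5) = 2.

Res(f, 5) = (2)/(2) = 1

Final answer: 1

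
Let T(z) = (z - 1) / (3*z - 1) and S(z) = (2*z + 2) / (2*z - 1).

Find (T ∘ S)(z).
(T ∘ S)(z) = T(S(z)) = ((1)*S(z) + (-1))/((3)*S(z) + (-1)). Multiply numerator and denominator by 2*z - 1:
  numerator:   (1)*(2*z + 2) + (-1)*(2*z - 1) = 3
  denominator: (3)*(2*z + 2) + (-1)*(2*z - 1) = 4*z + 7
(T ∘ S)(z) = 3/(4*z + 7)

Final answer: 3/(4*z + 7)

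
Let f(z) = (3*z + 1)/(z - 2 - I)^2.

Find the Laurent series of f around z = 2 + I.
Put w = z - (2 + I), i.e. z = w + 2 + I. The denominator is w^2, so it suffices to rewrite the numerator in powers of w.

P(z) = 3*z + 1
P(w + 2 + I) = 7 + 3*I + 3*w

Dividing each term by w^2:
  f = (7 + 3*I)/w^2 + 3/w

Substituting back w = z - 2 - I:
  f(z) = (7 + 3*I)/(z - 2 - I)^2 + 3/(z - 2 - I)

The series is finite because the numerator is a polynomial; the negative powers form the principal part, and the coefficient of 1/(z - 2 - I) gives Res(f, 2 + I) = 3.

Final answer: (7 + 3*I)/(z - 2 - I)^2 + 3/(z - 2 - I)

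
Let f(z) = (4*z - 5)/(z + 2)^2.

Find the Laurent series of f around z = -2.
-13/(z + 2)^2 + 4/(z + 2)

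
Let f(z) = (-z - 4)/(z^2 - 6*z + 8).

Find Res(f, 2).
3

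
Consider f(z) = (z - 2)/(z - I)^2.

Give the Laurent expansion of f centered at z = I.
(-2 + I)/(z - I)^2 + 1/(z - I)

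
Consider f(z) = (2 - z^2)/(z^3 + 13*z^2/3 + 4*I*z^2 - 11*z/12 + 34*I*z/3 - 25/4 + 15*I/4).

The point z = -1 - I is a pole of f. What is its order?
1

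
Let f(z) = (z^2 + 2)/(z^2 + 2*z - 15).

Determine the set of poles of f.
{-5, 3}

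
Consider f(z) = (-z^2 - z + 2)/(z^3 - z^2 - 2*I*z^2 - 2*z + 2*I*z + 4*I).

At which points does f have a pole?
The singularities of f are the zeros of the denominator. Factoring,
  z^3 - z^2 - 2*I*z^2 - 2*z + 2*I*z + 4*I = (z + 1)*(z - 2)*(z - 2*I)
so the candidates are z = -1, z = 2, z = 2*I.

Check the numerator P(z) = -z^2 - z + 2 at each one:
  P(-1) = 2 ≠ 0, so z = -1 is a (simple) pole.
  P(2) = -4 ≠ 0, so z = 2 is a (simple) pole.
  P(2*I) = 6 - 2*I ≠ 0, so z = 2*I is a (simple) pole.

Poles of f: {-1, 2*I, 2}

Final answer: {-1, 2*I, 2}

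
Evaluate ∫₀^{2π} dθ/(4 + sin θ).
Call the integral J. The integrand is 2π-periodic and we integrate over a full period, so shifting θ does not change the value (θ → θ + π/2 turns sin θ into cos θ). Hence
  J = ∫₀^{2π} dθ/(4 + cos θ).
Put z = e^{iθ}: then cos θ = (z + 1/z)/2, dθ = dz/(iz), and z runs once counterclockwise around |z| = 1:
  J = ∮_{|z|=1} 1/(4 + (z + 1/z)/2) · dz/(iz) = (2/i) ∮_{|z|=1} dz/(z^2 + 8*z + 1).
The roots of z^2 + 8*z + 1 are z = (-4 ± sqrt(4^2 - 1^2)), with sqrt(15) = sqrt(15); their product is 1, so only z₊ = -4 + sqrt(15) lies inside the unit circle (z₋ = -4 - sqrt(15) lies outside).
z₊ is a simple zero of q(z) = z^2 + 8*z + 1, so Res(1/q, z₊) = 1/q'(z₊) with q'(z) = 2*z + 8; and q'(z₊) = (z₊ - z₋) = 2*sqrt(15).
Therefore J = (2/i) · 2πi · 1/(2*sqrt(15)) = 2*pi/(sqrt(15)) = 2*sqrt(15)*pi/15

Final answer: 2*sqrt(15)*pi/15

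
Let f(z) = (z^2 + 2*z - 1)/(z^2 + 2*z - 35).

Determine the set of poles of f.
{-7, 5}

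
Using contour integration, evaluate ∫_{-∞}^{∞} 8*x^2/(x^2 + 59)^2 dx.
Let f(z) = 8*z^2/(z^2 + 59)^2. The denominator has no real zeros and deg Q - deg P = 2 ≥ 2, so the integral of f over the upper semicircle |z| = R tends to 0 as R → ∞. Closing the contour in the upper half-plane,
  ∫_{-∞}^{∞} f(x) dx = 2πi · Σ Res(f, z_k)  over the poles with Im z_k > 0.

Zeros of the denominator: z^2 + 59 = 0 gives z = ±sqrt(59)*I.
Upper half-plane: z = sqrt(59)*I (a pole of order 2).

Write f(z) = g(z)/(z - sqrt(59)*I)^2 with g(z) = 8*z^2/(z + sqrt(59)*I)^2. For a double pole, Res(f, z₀) = g'(z₀):
  g'(z) = 16*sqrt(59)*I*z/(z + sqrt(59)*I)^3
  Res(f, sqrt(59)*I) = g'(sqrt(59)*I) = -2*sqrt(59)*I/59

∫_{-∞}^{∞} f(x) dx = 2πi · (-2*sqrt(59)*I/59) = 4*sqrt(59)*pi/59

Final answer: 4*sqrt(59)*pi/59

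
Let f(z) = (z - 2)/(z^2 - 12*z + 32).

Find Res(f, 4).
-1/2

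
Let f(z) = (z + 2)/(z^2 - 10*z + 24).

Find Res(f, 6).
Write f(z) = P(z)/Q(z) with P(z) = z + 2 and Q(z) = z^2 - 10*z + 24.
The denominator factors as Q(z) = (z - 4)*(z - 6), so z = 6 is a simple zero of Q and P is analytic there; z = 6 is therefore a simple pole and
  Res(f, z₀) = P(z₀)/Q'(z₀).

Q'(z) = 2*z - 10, so Q'(6) = 2.
P(6) = 8.

Res(f, 6) = (8)/(2) = 4

Final answer: 4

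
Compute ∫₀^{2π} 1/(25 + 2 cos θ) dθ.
2*sqrt(69)*pi/207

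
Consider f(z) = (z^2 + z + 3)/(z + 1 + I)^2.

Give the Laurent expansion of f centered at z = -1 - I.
Put w = z - (-1 - I), i.e. z = w - 1 - I. The denominator is w^2, so it suffices to rewrite the numerator in powers of w.

P(z) = z^2 + z + 3
P(w - 1 - I) = 2 + I + (-1 - 2*I)*w + w^2

Dividing each term by w^2:
  f = (2 + I)/w^2 + (-1 - 2*I)/w + 1

Substituting back w = z + 1 + I:
  f(z) = (2 + I)/(z + 1 + I)^2 + (-1 - 2*I)/(z + 1 + I) + 1

The series is finite because the numerator is a polynomial; the negative powers form the principal part, and the coefficient of 1/(z + 1 + I) gives Res(f, -1 - I) = -1 - 2*I.

Final answer: (2 + I)/(z + 1 + I)^2 + (-1 - 2*I)/(z + 1 + I) + 1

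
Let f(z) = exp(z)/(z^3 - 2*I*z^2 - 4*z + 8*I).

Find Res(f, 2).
Write f(z) = P(z)/Q(z) with P(z) = exp(z) and Q(z) = z^3 - 2*I*z^2 - 4*z + 8*I.
The denominator factors as Q(z) = (z + 2)*(z - 2)*(z - 2*I), so z = 2 is a simple zero of Q and P is analytic there; z = 2 is therefore a simple pole and
  Res(f, z₀) = P(z₀)/Q'(z₀).

Q'(z) = 3*z^2 - 4*I*z - 4, so Q'(2) = 8 - 8*I.
P(2) = exp(2).

Res(f, 2) = (exp(2))/(8 - 8*I) = (1/16 + I/16)*exp(2)

Final answer: (1/16 + I/16)*exp(2)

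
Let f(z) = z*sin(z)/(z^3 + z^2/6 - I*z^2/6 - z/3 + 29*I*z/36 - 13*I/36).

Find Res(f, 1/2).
(189/485 - 207*I/485)*sin(1/2)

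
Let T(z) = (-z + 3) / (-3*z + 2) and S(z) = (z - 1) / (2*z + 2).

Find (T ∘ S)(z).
(T ∘ S)(z) = T(S(z)) = ((-1)*S(z) + (3))/((-3)*S(z) + (2)). Multiply numerator and denominator by 2*z + 2:
  numerator:   (-1)*(z - 1) + (3)*(2*z + 2) = 5*z + 7
  denominator: (-3)*(z - 1) + (2)*(2*z + 2) = z + 7
(T ∘ S)(z) = (5*z + 7)/(z + 7)

Final answer: (5*z + 7)/(z + 7)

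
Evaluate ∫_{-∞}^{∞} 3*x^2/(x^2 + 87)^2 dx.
sqrt(87)*pi/58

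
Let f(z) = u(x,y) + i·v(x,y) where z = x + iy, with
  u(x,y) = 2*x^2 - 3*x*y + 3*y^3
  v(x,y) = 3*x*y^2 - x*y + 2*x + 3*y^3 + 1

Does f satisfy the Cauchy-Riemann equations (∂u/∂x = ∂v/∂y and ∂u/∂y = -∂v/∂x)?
∂u/∂x = 4*x - 3*y
∂v/∂y = 6*x*y - x + 9*y^2
∂u/∂y = -3*x + 9*y^2
∂v/∂x = 3*y^2 - y + 2
∂u/∂x ≠ ∂v/∂y and ∂u/∂y ≠ -∂v/∂x; the Cauchy-Riemann equations are not satisfied, so f is not analytic.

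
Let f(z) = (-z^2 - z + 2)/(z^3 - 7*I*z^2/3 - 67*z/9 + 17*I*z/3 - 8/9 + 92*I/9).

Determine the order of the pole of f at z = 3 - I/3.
Factor the denominator:
  z^3 - 7*I*z^2/3 - 67*z/9 + 17*I*z/3 - 8/9 + 92*I/9 = (z - 3 + I/3)*(z + 1 - 2*I/3)*(z + 2 - 2*I)

The numerator P(z) = -z^2 - z + 2 has P(3 - I/3) = -89/9 + 7*I/3 ≠ 0, so no factor of (z - 3 + I/3) cancels.
Near z = 3 - I/3 we can therefore write f(z) = g(z)/(z - 3 + I/3) with g analytic at 3 - I/3 and g(3 - I/3) ≠ 0 (g is the numerator divided by the remaining denominator factors).

Hence z = 3 - I/3 is a pole of order 1.

Final answer: 1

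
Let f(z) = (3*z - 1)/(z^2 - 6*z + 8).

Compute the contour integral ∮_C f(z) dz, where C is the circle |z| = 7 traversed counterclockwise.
By the residue theorem, ∮_C f(z) dz = 2πi · (sum of the residues of f at the poles inside |z| = 7).

The denominator factors as (z - 2)*(z - 4), so the singularities of f are simple poles at z = 2, z = 4.
  |2|² = 4 < 49 = 7², so this pole is inside the contour.
  |4|² = 16 < 49 = 7², so this pole is inside the contour.

With P(z) = 3*z - 1 and Q(z) = z^2 - 6*z + 8, each pole is simple, so Res(f, z₀) = P(z₀)/Q'(z₀) with Q'(z) = 2*z - 6.
  Res(f, 2) = P(2)/Q'(2) = (5)/(-2) = -5/2
  Res(f, 4) = P(4)/Q'(4) = (11)/(2) = 11/2

Sum of residues inside C: 3
∮_C f(z) dz = 2πi · (3) = 6*I*pi

Final answer: 6*I*pi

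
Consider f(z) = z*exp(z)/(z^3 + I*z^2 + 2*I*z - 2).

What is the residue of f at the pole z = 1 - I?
exp(1 - I)/2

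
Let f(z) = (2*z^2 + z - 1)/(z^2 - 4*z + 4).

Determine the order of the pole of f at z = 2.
2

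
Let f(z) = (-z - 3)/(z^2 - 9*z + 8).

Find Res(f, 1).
Write f(z) = P(z)/Q(z) with P(z) = -z - 3 and Q(z) = z^2 - 9*z + 8.
The denominator factors as Q(z) = (z - 1)*(z - 8), so z = 1 is a simple zero of Q and P is analytic there; z = 1 is therefore a simple pole and
  Res(f, z₀) = P(z₀)/Q'(z₀).

Q'(z) = 2*z - 9, so Q'(1) = -7.
P(1) = -4.

Res(f, 1) = (-4)/(-7) = 4/7

Final answer: 4/7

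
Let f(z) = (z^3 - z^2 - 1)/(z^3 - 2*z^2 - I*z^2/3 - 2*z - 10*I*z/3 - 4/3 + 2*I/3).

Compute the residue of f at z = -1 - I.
-63/125 - 57*I/250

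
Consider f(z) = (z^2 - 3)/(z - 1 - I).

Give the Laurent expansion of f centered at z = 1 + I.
(-3 + 2*I)/(z - 1 - I) + 2 + 2*I + (z - 1 - I)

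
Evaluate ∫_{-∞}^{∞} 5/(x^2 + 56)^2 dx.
5*sqrt(14)*pi/3136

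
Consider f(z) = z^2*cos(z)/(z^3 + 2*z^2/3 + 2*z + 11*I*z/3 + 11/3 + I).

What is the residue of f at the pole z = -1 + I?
(18/13 - 12*I/13)*cos(1 - I)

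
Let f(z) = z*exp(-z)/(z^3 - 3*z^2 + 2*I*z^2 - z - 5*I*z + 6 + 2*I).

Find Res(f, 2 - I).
(1/3 + 2*I/3)*exp(-2 + I)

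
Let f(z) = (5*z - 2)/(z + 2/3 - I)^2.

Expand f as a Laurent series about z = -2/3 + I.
Put w = z - (-2/3 + I), i.e. z = w - 2/3 + I. The denominator is w^2, so it suffices to rewrite the numerator in powers of w.

P(z) = 5*z - 2
P(w - 2/3 + I) = -16/3 + 5*I + 5*w

Dividing each term by w^2:
  f = (-16/3 + 5*I)/w^2 + 5/w

Substituting back w = z + 2/3 - I:
  f(z) = (-16/3 + 5*I)/(z + 2/3 - I)^2 + 5/(z + 2/3 - I)

The series is finite because the numerator is a polynomial; the negative powers form the principal part, and the coefficient of 1/(z + 2/3 - I) gives Res(f, -2/3 + I) = 5.

Final answer: (-16/3 + 5*I)/(z + 2/3 - I)^2 + 5/(z + 2/3 - I)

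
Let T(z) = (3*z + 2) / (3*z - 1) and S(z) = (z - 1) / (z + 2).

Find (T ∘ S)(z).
(T ∘ S)(z) = T(S(z)) = ((3)*S(z) + (2))/((3)*S(z) + (-1)). Multiply numerator and denominator by z + 2:
  numerator:   (3)*(z - 1) + (2)*(z + 2) = 5*z + 1
  denominator: (3)*(z - 1) + (-1)*(z + 2) = 2*z - 5
(T ∘ S)(z) = (5*z + 1)/(2*z - 5)

Final answer: (5*z + 1)/(2*z - 5)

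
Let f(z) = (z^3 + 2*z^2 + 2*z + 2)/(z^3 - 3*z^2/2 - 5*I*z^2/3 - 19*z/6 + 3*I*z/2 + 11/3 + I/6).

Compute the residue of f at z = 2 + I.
2247/445 + 231*I/445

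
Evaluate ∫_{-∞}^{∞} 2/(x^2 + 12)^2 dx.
sqrt(3)*pi/72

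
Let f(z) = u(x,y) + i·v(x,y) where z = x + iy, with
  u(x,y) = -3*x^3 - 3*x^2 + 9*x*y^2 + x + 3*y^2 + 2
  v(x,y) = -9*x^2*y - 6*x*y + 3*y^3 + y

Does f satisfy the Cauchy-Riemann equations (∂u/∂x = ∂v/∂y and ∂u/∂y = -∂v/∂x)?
∂u/∂x = -9*x^2 - 6*x + 9*y^2 + 1
∂v/∂y = -9*x^2 - 6*x + 9*y^2 + 1
∂u/∂y = 18*x*y + 6*y
∂v/∂x = -18*x*y - 6*y
∂u/∂x = ∂v/∂y and ∂u/∂y = -∂v/∂x hold identically; f is analytic.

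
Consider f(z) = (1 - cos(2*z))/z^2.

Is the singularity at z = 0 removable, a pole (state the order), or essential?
Let u = z. The argument of cos is 2*z = 2u, so
  f = (1 - cos(2u))/u^2 = ((2u)^2/2 - (2u)^4/24 + ...)/u^2 = 2 - (2/3)*u^2 + ...
The Laurent expansion about u = 0 has no negative powers; equivalently lim_{z→0} f(z) = 2 exists and is finite.
So the singularity is removable.

Final answer: removable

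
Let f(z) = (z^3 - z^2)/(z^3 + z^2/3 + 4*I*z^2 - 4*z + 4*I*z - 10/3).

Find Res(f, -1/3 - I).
Write f(z) = P(z)/Q(z) with P(z) = z^3 - z^2 and Q(z) = z^3 + z^2/3 + 4*I*z^2 - 4*z + 4*I*z - 10/3.
The denominator factors as Q(z) = (z + 1)*(z - 1 + 3*I)*(z + 1/3 + I), so z = -1/3 - I is a simple zero of Q and P is analytic there; z = -1/3 - I is therefore a simple pole and
  Res(f, z₀) = P(z₀)/Q'(z₀).

Q'(z) = 3*z^2 + 2*z/3 + 8*I*z - 4 + 4*I, so Q'(-1/3 - I) = 10/9 + 8*I/3.
P(-1/3 - I) = 50/27.

Res(f, -1/3 - I) = (50/27)/(10/9 + 8*I/3) = 125/507 - 100*I/169

Final answer: 125/507 - 100*I/169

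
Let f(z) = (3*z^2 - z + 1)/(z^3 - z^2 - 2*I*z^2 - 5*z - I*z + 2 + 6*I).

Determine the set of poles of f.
The singularities of f are the zeros of the denominator. Factoring,
  z^3 - z^2 - 2*I*z^2 - 5*z - I*z + 2 + 6*I = (z + 2)*(z - 2 - I)*(z - 1 - I)
so the candidates are z = -2, z = 2 + I, z = 1 + I.

Check the numerator P(z) = 3*z^2 - z + 1 at each one:
  P(-2) = 15 ≠ 0, so z = -2 is a (simple) pole.
  P(2 + I) = 8 + 11*I ≠ 0, so z = 2 + I is a (simple) pole.
  P(1 + I) = 5*I ≠ 0, so z = 1 + I is a (simple) pole.

Poles of f: {-2, 1 + I, 2 + I}

Final answer: {-2, 1 + I, 2 + I}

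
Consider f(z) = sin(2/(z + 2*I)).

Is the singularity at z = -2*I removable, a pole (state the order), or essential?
essential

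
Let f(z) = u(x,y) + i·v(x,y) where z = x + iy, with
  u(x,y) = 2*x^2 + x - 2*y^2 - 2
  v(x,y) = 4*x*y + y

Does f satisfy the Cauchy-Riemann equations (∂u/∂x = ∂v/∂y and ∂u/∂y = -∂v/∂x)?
∂u/∂x = 4*x + 1
∂v/∂y = 4*x + 1
∂u/∂y = -4*y
∂v/∂x = 4*y
∂u/∂x = ∂v/∂y and ∂u/∂y = -∂v/∂x hold identically; f is analytic.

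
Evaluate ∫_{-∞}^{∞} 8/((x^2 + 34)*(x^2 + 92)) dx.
Let f(z) = 8/((z^2 + 34)*(z^2 + 92)). The denominator has no real zeros and deg Q - deg P = 4 ≥ 2, so the integral of f over the upper semicircle |z| = R tends to 0 as R → ∞. Closing the contour in the upper half-plane,
  ∫_{-∞}^{∞} f(x) dx = 2πi · Σ Res(f, z_k)  over the poles with Im z_k > 0.

Zeros of the denominator: z^2 + 34 = 0 gives z = ±sqrt(34)*I; z^2 + 92 = 0 gives z = ±2*sqrt(23)*I.
Upper half-plane: z = 2*sqrt(23)*I, z = sqrt(34)*I (simple).

Each pole is a simple zero of Q(z) = z^4 + 126*z^2 + 3128, so Res(f, z₀) = P(z₀)/Q'(z₀) with P(z) = 8, Q'(z) = 4*z^3 + 252*z:
  Res(f, 2*sqrt(23)*I) = (8)/(-232*sqrt(23)*I) = sqrt(23)*I/667
  Res(f, sqrt(34)*I) = (8)/(116*sqrt(34)*I) = -sqrt(34)*I/493

Sum of residues: I*(-sqrt(34)/493 + sqrt(23)/667)
∫_{-∞}^{∞} f(x) dx = 2πi · (I*(-sqrt(34)/493 + sqrt(23)/667)) = 2*pi*(-17*sqrt(23) + 23*sqrt(34))/11339

Final answer: 2*pi*(-17*sqrt(23) + 23*sqrt(34))/11339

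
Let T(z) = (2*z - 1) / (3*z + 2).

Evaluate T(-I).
Substitute z = -I:
  numerator:   2*(-I) - 1 = -1 - 2*I
  denominator: 3*(-I) + 2 = 2 - 3*I
T(-I) = (-1 - 2*I)/(2 - 3*I); multiplying numerator and denominator by the conjugate 2 + 3*I gives (4 - 7*I)/13 = 4/13 - 7*I/13

Final answer: 4/13 - 7*I/13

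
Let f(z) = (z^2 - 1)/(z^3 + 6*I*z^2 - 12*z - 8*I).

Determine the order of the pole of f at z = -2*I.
Factor the denominator:
  z^3 + 6*I*z^2 - 12*z - 8*I = (z + 2*I)^3

The numerator P(z) = z^2 - 1 has P(-2*I) = -5 ≠ 0, so no factor of (z + 2*I) cancels.
Near z = -2*I we can therefore write f(z) = g(z)/(z + 2*I)^3 with g analytic at -2*I and g(-2*I) ≠ 0 (g is just the numerator).

Hence z = -2*I is a pole of order 3.

Final answer: 3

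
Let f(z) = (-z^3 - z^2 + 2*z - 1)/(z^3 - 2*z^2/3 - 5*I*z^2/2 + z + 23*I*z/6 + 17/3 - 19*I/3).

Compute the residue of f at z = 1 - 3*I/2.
Write f(z) = P(z)/Q(z) with P(z) = -z^3 - z^2 + 2*z - 1 and Q(z) = z^3 - 2*z^2/3 - 5*I*z^2/2 + z + 23*I*z/6 + 17/3 - 19*I/3.
The denominator factors as Q(z) = (z + 1 - 2*I)*(z - 1 + 3*I/2)*(z - 2/3 - 2*I), so z = 1 - 3*I/2 is a simple zero of Q and P is analytic there; z = 1 - 3*I/2 is therefore a simple pole and
  Res(f, z₀) = P(z₀)/Q'(z₀).

Q'(z) = 3*z^2 - 4*z/3 - 5*I*z + 1 + 23*I/6, so Q'(1 - 3*I/2) = -139/12 - 49*I/6.
P(1 - 3*I/2) = 8 + 9*I/8.

Res(f, 1 - 3*I/2) = (8 + 9*I/8)/(-139/12 - 49*I/6) = -14667/28925 + 15063*I/57850

Final answer: -14667/28925 + 15063*I/57850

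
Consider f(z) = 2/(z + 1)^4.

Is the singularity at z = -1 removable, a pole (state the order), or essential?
Write f(z) = g(z)/(z + 1)^4 with g(z) = 2.
g is entire and g(-1) = 2 ≠ 0, so no factor of (z + 1) cancels: the Laurent expansion of f about z = -1 starts at the power -4, i.e. lim_{z→z₀} (z - z₀)^4 f(z) = 2 is finite and nonzero.
So z = -1 is a pole of order 4.

Final answer: pole of order 4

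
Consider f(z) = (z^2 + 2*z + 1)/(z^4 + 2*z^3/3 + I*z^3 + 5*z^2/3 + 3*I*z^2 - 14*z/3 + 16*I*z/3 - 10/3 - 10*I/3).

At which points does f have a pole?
The singularities of f are the zeros of the denominator. Factoring,
  z^4 + 2*z^3/3 + I*z^3 + 5*z^2/3 + 3*I*z^2 - 14*z/3 + 16*I*z/3 - 10/3 - 10*I/3 = (z - 1 + I)*(z - 1/3 + I)*(z + 1 + I)*(z + 1 - 2*I)
so the candidates are z = 1 - I, z = 1/3 - I, z = -1 - I, z = -1 + 2*I.

Check the numerator P(z) = z^2 + 2*z + 1 at each one:
  P(1 - I) = 3 - 4*I ≠ 0, so z = 1 - I is a (simple) pole.
  P(1/3 - I) = 7/9 - 8*I/3 ≠ 0, so z = 1/3 - I is a (simple) pole.
  P(-1 - I) = -1 ≠ 0, so z = -1 - I is a (simple) pole.
  P(-1 + 2*I) = -4 ≠ 0, so z = -1 + 2*I is a (simple) pole.

Poles of f: {-1 - I, -1 + 2*I, 1/3 - I, 1 - I}

Final answer: {-1 - I, -1 + 2*I, 1/3 - I, 1 - I}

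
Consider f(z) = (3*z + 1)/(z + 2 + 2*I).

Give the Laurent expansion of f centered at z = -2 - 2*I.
(-5 - 6*I)/(z + 2 + 2*I) + 3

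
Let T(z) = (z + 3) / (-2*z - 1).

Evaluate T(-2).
1/3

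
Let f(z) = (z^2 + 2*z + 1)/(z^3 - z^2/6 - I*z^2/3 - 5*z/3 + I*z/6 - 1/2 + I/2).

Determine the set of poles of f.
The singularities of f are the zeros of the denominator. Factoring,
  z^3 - z^2/6 - I*z^2/3 - 5*z/3 + I*z/6 - 1/2 + I/2 = (z + 1/3 - I/3)*(z - 3/2)*(z + 1)
so the candidates are z = -1/3 + I/3, z = 3/2, z = -1.

Check the numerator P(z) = z^2 + 2*z + 1 at each one:
  P(-1/3 + I/3) = 1/3 + 4*I/9 ≠ 0, so z = -1/3 + I/3 is a (simple) pole.
  P(3/2) = 25/4 ≠ 0, so z = 3/2 is a (simple) pole.
  P(-1) = 0, so the factor (z + 1) cancels and z = -1 is only a removable singularity, not a pole.

Poles of f: {-1/3 + I/3, 3/2}

Final answer: {-1/3 + I/3, 3/2}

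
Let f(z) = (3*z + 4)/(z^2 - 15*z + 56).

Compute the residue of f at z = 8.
Write f(z) = P(z)/Q(z) with P(z) = 3*z + 4 and Q(z) = z^2 - 15*z + 56.
The denominator factors as Q(z) = (z - 8)*(z - 7), so z = 8 is a simple zero of Q and P is analytic there; z = 8 is therefore a simple pole and
  Res(f, z₀) = P(z₀)/Q'(z₀).

Q'(z) = 2*z - 15, so Q'(8) = 1.
P(8) = 28.

Res(f, 8) = (28)/(1) = 28

Final answer: 28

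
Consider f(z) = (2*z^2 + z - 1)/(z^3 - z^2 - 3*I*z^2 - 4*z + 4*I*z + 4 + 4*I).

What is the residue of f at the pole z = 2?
Write f(z) = P(z)/Q(z) with P(z) = 2*z^2 + z - 1 and Q(z) = z^3 - z^2 - 3*I*z^2 - 4*z + 4*I*z + 4 + 4*I.
The denominator factors as Q(z) = (z - 2)*(z - 2*I)*(z + 1 - I), so z = 2 is a simple zero of Q and P is analytic there; z = 2 is therefore a simple pole and
  Res(f, z₀) = P(z₀)/Q'(z₀).

Q'(z) = 3*z^2 - 2*z - 6*I*z - 4 + 4*I, so Q'(2) = 4 - 8*I.
P(2) = 9.

Res(f, 2) = (9)/(4 - 8*I) = 9/20 + 9*I/10

Final answer: 9/20 + 9*I/10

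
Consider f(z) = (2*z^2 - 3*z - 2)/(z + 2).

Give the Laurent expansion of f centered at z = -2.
Put w = z - (-2), i.e. z = w - 2. The denominator is w, so it suffices to rewrite the numerator in powers of w.

P(z) = 2*z^2 - 3*z - 2
P(w - 2) = 12 - 11*w + 2*w^2

Dividing each term by w:
  f = 12/w - 11 + 2*w

Substituting back w = z + 2:
  f(z) = 12/(z + 2) - 11 + 2*(z + 2)

The series is finite because the numerator is a polynomial; the negative powers form the principal part, and the coefficient of 1/(z + 2) gives Res(f, -2) = 12.

Final answer: 12/(z + 2) - 11 + 2*(z + 2)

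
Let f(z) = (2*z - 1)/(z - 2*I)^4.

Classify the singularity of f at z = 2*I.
Write f(z) = g(z)/(z - 2*I)^4 with g(z) = 2*z - 1.
g is entire and g(2*I) = -1 + 4*I ≠ 0, so no factor of (z - 2*I) cancels: the Laurent expansion of f about z = 2*I starts at the power -4, i.e. lim_{z→z₀} (z - z₀)^4 f(z) = -1 + 4*I is finite and nonzero.
So z = 2*I is a pole of order 4.

Final answer: pole of order 4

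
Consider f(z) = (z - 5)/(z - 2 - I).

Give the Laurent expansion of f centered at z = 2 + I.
(-3 + I)/(z - 2 - I) + 1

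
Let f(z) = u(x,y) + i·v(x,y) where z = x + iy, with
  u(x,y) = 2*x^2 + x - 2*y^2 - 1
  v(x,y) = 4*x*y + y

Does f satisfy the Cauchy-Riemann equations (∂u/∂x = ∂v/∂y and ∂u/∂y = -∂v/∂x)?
∂u/∂x = 4*x + 1
∂v/∂y = 4*x + 1
∂u/∂y = -4*y
∂v/∂x = 4*y
∂u/∂x = ∂v/∂y and ∂u/∂y = -∂v/∂x hold identically; f is analytic.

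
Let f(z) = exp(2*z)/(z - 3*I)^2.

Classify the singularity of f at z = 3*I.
Write f(z) = g(z)/(z - 3*I)^2 with g(z) = exp(2*z).
g is entire and g(3*I) = exp(6*I) ≠ 0, so no factor of (z - 3*I) cancels: the Laurent expansion of f about z = 3*I starts at the power -2, i.e. lim_{z→z₀} (z - z₀)^2 f(z) = exp(6*I) is finite and nonzero.
So z = 3*I is a pole of order 2.

Final answer: pole of order 2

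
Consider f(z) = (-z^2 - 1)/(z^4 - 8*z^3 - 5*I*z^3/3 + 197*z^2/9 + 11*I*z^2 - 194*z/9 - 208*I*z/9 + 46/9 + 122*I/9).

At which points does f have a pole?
The singularities of f are the zeros of the denominator. Factoring,
  z^4 - 8*z^3 - 5*I*z^3/3 + 197*z^2/9 + 11*I*z^2 - 194*z/9 - 208*I*z/9 + 46/9 + 122*I/9 = (z - 1 - I/3)*(z - 3 - I)*(z - 3 + 2*I/3)*(z - 1 - I)
so the candidates are z = 1 + I/3, z = 3 + I, z = 3 - 2*I/3, z = 1 + I.

Check the numerator P(z) = -z^2 - 1 at each one:
  P(1 + I/3) = -17/9 - 2*I/3 ≠ 0, so z = 1 + I/3 is a (simple) pole.
  P(3 + I) = -9 - 6*I ≠ 0, so z = 3 + I is a (simple) pole.
  P(3 - 2*I/3) = -86/9 + 4*I ≠ 0, so z = 3 - 2*I/3 is a (simple) pole.
  P(1 + I) = -1 - 2*I ≠ 0, so z = 1 + I is a (simple) pole.

Poles of f: {1 + I/3, 1 + I, 3 - 2*I/3, 3 + I}

Final answer: {1 + I/3, 1 + I, 3 - 2*I/3, 3 + I}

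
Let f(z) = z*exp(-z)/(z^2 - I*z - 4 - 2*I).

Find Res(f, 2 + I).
Write f(z) = P(z)/Q(z) with P(z) = z*exp(-z) and Q(z) = z^2 - I*z - 4 - 2*I.
The denominator factors as Q(z) = (z + 2)*(z - 2 - I), so z = 2 + I is a simple zero of Q and P is analytic there; z = 2 + I is therefore a simple pole and
  Res(f, z₀) = P(z₀)/Q'(z₀).

Q'(z) = 2*z - I, so Q'(2 + I) = 4 + I.
P(2 + I) = (2 + I)*exp(-2 - I).

Res(f, 2 + I) = ((2 + I)*exp(-2 - I))/(4 + I) = (9/17 + 2*I/17)*exp(-2 - I)

Final answer: (9/17 + 2*I/17)*exp(-2 - I)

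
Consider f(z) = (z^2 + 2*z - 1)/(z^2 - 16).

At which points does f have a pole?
The singularities of f are the zeros of the denominator. Factoring,
  z^2 - 16 = (z + 4)*(z - 4)
so the candidates are z = -4, z = 4.

Check the numerator P(z) = z^2 + 2*z - 1 at each one:
  P(-4) = 7 ≠ 0, so z = -4 is a (simple) pole.
  P(4) = 23 ≠ 0, so z = 4 is a (simple) pole.

Poles of f: {-4, 4}

Final answer: {-4, 4}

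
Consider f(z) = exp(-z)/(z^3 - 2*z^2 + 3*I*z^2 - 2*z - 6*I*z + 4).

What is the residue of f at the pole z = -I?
(1/5 + 2*I/5)*exp(I)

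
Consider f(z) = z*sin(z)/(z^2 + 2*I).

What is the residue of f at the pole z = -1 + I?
Write f(z) = P(z)/Q(z) with P(z) = z*sin(z) and Q(z) = z^2 + 2*I.
The denominator factors as Q(z) = (z + 1 - I)*(z - 1 + I), so z = -1 + I is a simple zero of Q and P is analytic there; z = -1 + I is therefore a simple pole and
  Res(f, z₀) = P(z₀)/Q'(z₀).

Q'(z) = 2*z, so Q'(-1 + I) = -2 + 2*I.
P(-1 + I) = (1 - I)*sin(1 - I).

Res(f, -1 + I) = ((1 - I)*sin(1 - I))/(-2 + 2*I) = -sin(1 - I)/2

Final answer: -sin(1 - I)/2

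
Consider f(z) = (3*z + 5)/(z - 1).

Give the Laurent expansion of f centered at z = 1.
Put w = z - (1), i.e. z = w + 1. The denominator is w, so it suffices to rewrite the numerator in powers of w.

P(z) = 3*z + 5
P(w + 1) = 8 + 3*w

Dividing each term by w:
  f = 8/w + 3

Substituting back w = z - 1:
  f(z) = 8/(z - 1) + 3

The series is finite because the numerator is a polynomial; the negative powers form the principal part, and the coefficient of 1/(z - 1) gives Res(f, 1) = 8.

Final answer: 8/(z - 1) + 3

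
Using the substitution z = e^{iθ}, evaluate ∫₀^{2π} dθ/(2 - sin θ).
2*sqrt(3)*pi/3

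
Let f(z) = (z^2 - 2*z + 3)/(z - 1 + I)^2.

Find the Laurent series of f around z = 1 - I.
Put w = z - (1 - I), i.e. z = w + 1 - I. The denominator is w^2, so it suffices to rewrite the numerator in powers of w.

P(z) = z^2 - 2*z + 3
P(w + 1 - I) = 1 - 2*I*w + w^2

Dividing each term by w^2:
  f = 1/w^2 - 2*I/w + 1

Substituting back w = z - 1 + I:
  f(z) = 1/(z - 1 + I)^2 - 2*I/(z - 1 + I) + 1

The series is finite because the numerator is a polynomial; the negative powers form the principal part, and the coefficient of 1/(z - 1 + I) gives Res(f, 1 - I) = -2*I.

Final answer: 1/(z - 1 + I)^2 - 2*I/(z - 1 + I) + 1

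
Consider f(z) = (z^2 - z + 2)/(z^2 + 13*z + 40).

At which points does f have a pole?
{-8, -5}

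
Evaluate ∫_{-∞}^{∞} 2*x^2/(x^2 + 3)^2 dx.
sqrt(3)*pi/3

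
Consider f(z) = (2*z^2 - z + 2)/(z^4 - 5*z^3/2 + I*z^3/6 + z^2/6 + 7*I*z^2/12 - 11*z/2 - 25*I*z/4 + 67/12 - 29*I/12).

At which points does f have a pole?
The singularities of f are the zeros of the denominator. Factoring,
  z^4 - 5*z^3/2 + I*z^3/6 + z^2/6 + 7*I*z^2/12 - 11*z/2 - 25*I*z/4 + 67/12 - 29*I/12 = (z - 3 - I/3)*(z - 1/2 + I)*(z + 1 - 3*I/2)*(z + I)
so the candidates are z = 3 + I/3, z = 1/2 - I, z = -1 + 3*I/2, z = -I.

Check the numerator P(z) = 2*z^2 - z + 2 at each one:
  P(3 + I/3) = 151/9 + 11*I/3 ≠ 0, so z = 3 + I/3 is a (simple) pole.
  P(1/2 - I) = -I ≠ 0, so z = 1/2 - I is a (simple) pole.
  P(-1 + 3*I/2) = 1/2 - 15*I/2 ≠ 0, so z = -1 + 3*I/2 is a (simple) pole.
  P(-I) = I ≠ 0, so z = -I is a (simple) pole.

Poles of f: {-1 + 3*I/2, -I, 1/2 - I, 3 + I/3}

Final answer: {-1 + 3*I/2, -I, 1/2 - I, 3 + I/3}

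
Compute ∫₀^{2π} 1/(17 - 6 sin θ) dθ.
2*sqrt(253)*pi/253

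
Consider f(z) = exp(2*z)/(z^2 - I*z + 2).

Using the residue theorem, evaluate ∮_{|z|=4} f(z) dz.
By the residue theorem, ∮_C f(z) dz = 2πi · (sum of the residues of f at the poles inside |z| = 4).

The denominator factors as (z - 2*I)*(z + I), so the singularities of f are simple poles at z = 2*I, z = -I.
  |2*I|² = 4 < 16 = 4², so this pole is inside the contour.
  |-I|² = 1 < 16 = 4², so this pole is inside the contour.

With P(z) = exp(2*z) and Q(z) = z^2 - I*z + 2, each pole is simple, so Res(f, z₀) = P(z₀)/Q'(z₀) with Q'(z) = 2*z - I.
  Res(f, 2*I) = P(2*I)/Q'(2*I) = (exp(4*I))/(3*I) = -I*exp(4*I)/3
  Res(f, -I) = P(-I)/Q'(-I) = (exp(-2*I))/(-3*I) = I*exp(-2*I)/3

Sum of residues inside C: I*exp(-2*I)/3 - I*exp(4*I)/3
∮_C f(z) dz = 2πi · (I*exp(-2*I)/3 - I*exp(4*I)/3) = 2*pi*exp(4*I)/3 - 2*pi*exp(-2*I)/3

Final answer: 2*pi*exp(4*I)/3 - 2*pi*exp(-2*I)/3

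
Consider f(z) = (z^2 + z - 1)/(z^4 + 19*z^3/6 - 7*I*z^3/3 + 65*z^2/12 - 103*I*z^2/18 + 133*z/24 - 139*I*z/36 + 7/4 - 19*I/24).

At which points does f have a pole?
{-3/2, -2/3 + 3*I, -1/2 - 2*I/3, -1/2}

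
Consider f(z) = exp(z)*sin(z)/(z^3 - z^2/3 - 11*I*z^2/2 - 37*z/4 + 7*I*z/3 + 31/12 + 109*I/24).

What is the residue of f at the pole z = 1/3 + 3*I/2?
(198/265 - 216*I/265)*exp(1/3 + 3*I/2)*sin(1/3 + 3*I/2)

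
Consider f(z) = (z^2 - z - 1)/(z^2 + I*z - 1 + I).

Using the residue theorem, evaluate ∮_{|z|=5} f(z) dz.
By the residue theorem, ∮_C f(z) dz = 2πi · (sum of the residues of f at the poles inside |z| = 5).

The denominator factors as (z + 1)*(z - 1 + I), so the singularities of f are simple poles at z = -1, z = 1 - I.
  |-1|² = 1 < 25 = 5², so this pole is inside the contour.
  |1 - I|² = 2 < 25 = 5², so this pole is inside the contour.

With P(z) = z^2 - z - 1 and Q(z) = z^2 + I*z - 1 + I, each pole is simple, so Res(f, z₀) = P(z₀)/Q'(z₀) with Q'(z) = 2*z + I.
  Res(f, -1) = P(-1)/Q'(-1) = (1)/(-2 + I) = -2/5 - I/5
  Res(f, 1 - I) = P(1 - I)/Q'(1 - I) = (-2 - I)/(2 - I) = -3/5 - 4*I/5

Sum of residues inside C: -1 - I
∮_C f(z) dz = 2πi · (-1 - I) = pi*(2 - 2*I)

Final answer: pi*(2 - 2*I)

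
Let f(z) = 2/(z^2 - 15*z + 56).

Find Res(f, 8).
2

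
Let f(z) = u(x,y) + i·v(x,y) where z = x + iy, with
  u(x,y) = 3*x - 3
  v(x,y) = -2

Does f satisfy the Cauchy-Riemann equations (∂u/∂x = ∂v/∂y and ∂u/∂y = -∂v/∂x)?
∂u/∂x = 3
∂v/∂y = 0
∂u/∂y = 0
∂v/∂x = 0
∂u/∂x ≠ ∂v/∂y; the Cauchy-Riemann equations are not satisfied, so f is not analytic.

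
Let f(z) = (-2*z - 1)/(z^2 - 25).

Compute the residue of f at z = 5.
Write f(z) = P(z)/Q(z) with P(z) = -2*z - 1 and Q(z) = z^2 - 25.
The denominator factors as Q(z) = (z + 5)*(z - 5), so z = 5 is a simple zero of Q and P is analytic there; z = 5 is therefore a simple pole and
  Res(f, z₀) = P(z₀)/Q'(z₀).

Q'(z) = 2*z, so Q'(5) = 10.
P(5) = -11.

Res(f, 5) = (-11)/(10) = -11/10

Final answer: -11/10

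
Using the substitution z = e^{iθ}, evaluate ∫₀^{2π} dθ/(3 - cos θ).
sqrt(2)*pi/2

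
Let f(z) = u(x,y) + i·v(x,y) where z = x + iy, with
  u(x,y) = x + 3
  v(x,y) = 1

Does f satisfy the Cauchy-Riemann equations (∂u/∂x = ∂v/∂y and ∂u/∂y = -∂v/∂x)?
∂u/∂x = 1
∂v/∂y = 0
∂u/∂y = 0
∂v/∂x = 0
∂u/∂x ≠ ∂v/∂y; the Cauchy-Riemann equations are not satisfied, so f is not analytic.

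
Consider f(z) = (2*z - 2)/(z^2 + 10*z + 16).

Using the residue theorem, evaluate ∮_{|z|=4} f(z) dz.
By the residue theorem, ∮_C f(z) dz = 2πi · (sum of the residues of f at the poles inside |z| = 4).

The denominator factors as (z + 8)*(z + 2), so the singularities of f are simple poles at z = -8, z = -2.
  |-8|² = 64 > 16 = 4², so this pole is outside the contour.
  |-2|² = 4 < 16 = 4², so this pole is inside the contour.

With P(z) = 2*z - 2 and Q(z) = z^2 + 10*z + 16, each pole is simple, so Res(f, z₀) = P(z₀)/Q'(z₀) with Q'(z) = 2*z + 10.
  Res(f, -2) = P(-2)/Q'(-2) = (-6)/(6) = -1

∮_C f(z) dz = 2πi · (-1) = -2*I*pi

Final answer: -2*I*pi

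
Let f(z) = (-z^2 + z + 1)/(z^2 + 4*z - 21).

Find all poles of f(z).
The singularities of f are the zeros of the denominator. Factoring,
  z^2 + 4*z - 21 = (z - 3)*(z + 7)
so the candidates are z = 3, z = -7.

Check the numerator P(z) = -z^2 + z + 1 at each one:
  P(3) = -5 ≠ 0, so z = 3 is a (simple) pole.
  P(-7) = -55 ≠ 0, so z = -7 is a (simple) pole.

Poles of f: {-7, 3}

Final answer: {-7, 3}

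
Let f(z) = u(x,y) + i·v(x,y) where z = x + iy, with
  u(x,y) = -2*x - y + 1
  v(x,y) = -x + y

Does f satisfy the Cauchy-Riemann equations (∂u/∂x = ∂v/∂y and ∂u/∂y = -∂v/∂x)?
∂u/∂x = -2
∂v/∂y = 1
∂u/∂y = -1
∂v/∂x = -1
∂u/∂x ≠ ∂v/∂y and ∂u/∂y ≠ -∂v/∂x; the Cauchy-Riemann equations are not satisfied, so f is not analytic.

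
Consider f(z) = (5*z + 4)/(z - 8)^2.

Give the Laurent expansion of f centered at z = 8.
Put w = z - (8), i.e. z = w + 8. The denominator is w^2, so it suffices to rewrite the numerator in powers of w.

P(z) = 5*z + 4
P(w + 8) = 44 + 5*w

Dividing each term by w^2:
  f = 44/w^2 + 5/w

Substituting back w = z - 8:
  f(z) = 44/(z - 8)^2 + 5/(z - 8)

The series is finite because the numerator is a polynomial; the negative powers form the principal part, and the coefficient of 1/(z - 8) gives Res(f, 8) = 5.

Final answer: 44/(z - 8)^2 + 5/(z - 8)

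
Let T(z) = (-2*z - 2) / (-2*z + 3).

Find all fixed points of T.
{5/4 - sqrt(41)/4, 5/4 + sqrt(41)/4}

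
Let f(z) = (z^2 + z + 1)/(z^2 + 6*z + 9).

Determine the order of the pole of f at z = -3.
2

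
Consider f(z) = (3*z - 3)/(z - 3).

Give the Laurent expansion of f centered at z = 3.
Put w = z - (3), i.e. z = w + 3. The denominator is w, so it suffices to rewrite the numerator in powers of w.

P(z) = 3*z - 3
P(w + 3) = 6 + 3*w

Dividing each term by w:
  f = 6/w + 3

Substituting back w = z - 3:
  f(z) = 6/(z - 3) + 3

The series is finite because the numerator is a polynomial; the negative powers form the principal part, and the coefficient of 1/(z - 3) gives Res(f, 3) = 6.

Final answer: 6/(z - 3) + 3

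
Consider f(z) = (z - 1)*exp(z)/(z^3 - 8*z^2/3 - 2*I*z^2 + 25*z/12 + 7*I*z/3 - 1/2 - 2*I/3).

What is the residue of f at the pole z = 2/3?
Write f(z) = P(z)/Q(z) with P(z) = (z - 1)*exp(z) and Q(z) = z^3 - 8*z^2/3 - 2*I*z^2 + 25*z/12 + 7*I*z/3 - 1/2 - 2*I/3.
The denominator factors as Q(z) = (z - 1/2)*(z - 2/3)*(z - 3/2 - 2*I), so z = 2/3 is a simple zero of Q and P is analytic there; z = 2/3 is therefore a simple pole and
  Res(f, z₀) = P(z₀)/Q'(z₀).

Q'(z) = 3*z^2 - 16*z/3 - 4*I*z + 25/12 + 7*I/3, so Q'(2/3) = -5/36 - I/3.
P(2/3) = -exp(2/3)/3.

Res(f, 2/3) = (-exp(2/3)/3)/(-5/36 - I/3) = (60/169 - 144*I/169)*exp(2/3)

Final answer: (60/169 - 144*I/169)*exp(2/3)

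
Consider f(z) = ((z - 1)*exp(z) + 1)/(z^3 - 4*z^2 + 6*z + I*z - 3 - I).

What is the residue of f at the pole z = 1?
Write f(z) = P(z)/Q(z) with P(z) = (z - 1)*exp(z) + 1 and Q(z) = z^3 - 4*z^2 + 6*z + I*z - 3 - I.
The denominator factors as Q(z) = (z - 1 - I)*(z - 1)*(z - 2 + I), so z = 1 is a simple zero of Q and P is analytic there; z = 1 is therefore a simple pole and
  Res(f, z₀) = P(z₀)/Q'(z₀).

Q'(z) = 3*z^2 - 8*z + 6 + I, so Q'(1) = 1 + I.
P(1) = 1.

Res(f, 1) = (1)/(1 + I) = 1/2 - I/2

Final answer: 1/2 - I/2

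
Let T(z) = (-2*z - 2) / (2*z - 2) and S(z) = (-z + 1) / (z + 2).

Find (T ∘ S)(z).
(T ∘ S)(z) = T(S(z)) = ((-2)*S(z) + (-2))/((2)*S(z) + (-2)). Multiply numerator and denominator by z + 2:
  numerator:   (-2)*(-z + 1) + (-2)*(z + 2) = -6
  denominator: (2)*(-z + 1) + (-2)*(z + 2) = -4*z - 2
(T ∘ S)(z) = -6/(-4*z - 2) = 3/(2*z + 1)

Final answer: 3/(2*z + 1)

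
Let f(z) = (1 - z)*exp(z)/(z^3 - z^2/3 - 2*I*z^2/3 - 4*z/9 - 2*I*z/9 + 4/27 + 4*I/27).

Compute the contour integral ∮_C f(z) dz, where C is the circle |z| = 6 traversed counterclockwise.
By the residue theorem, ∮_C f(z) dz = 2πi · (sum of the residues of f at the poles inside |z| = 6).

The denominator factors as (z + 2/3)*(z - 2/3 - 2*I/3)*(z - 1/3), so the singularities of f are simple poles at z = -2/3, z = 2/3 + 2*I/3, z = 1/3.
  |-2/3|² = 4/9 < 36 = 6², so this pole is inside the contour.
  |2/3 + 2*I/3|² = 8/9 < 36 = 6², so this pole is inside the contour.
  |1/3|² = 1/9 < 36 = 6², so this pole is inside the contour.

With P(z) = (1 - z)*exp(z) and Q(z) = z^3 - z^2/3 - 2*I*z^2/3 - 4*z/9 - 2*I*z/9 + 4/27 + 4*I/27, each pole is simple, so Res(f, z₀) = P(z₀)/Q'(z₀) with Q'(z) = 3*z^2 - 2*z/3 - 4*I*z/3 - 4/9 - 2*I/9.
  Res(f, -2/3) = P(-2/3)/Q'(-2/3) = (5*exp(-2/3)/3)/(4/3 + 2*I/3) = (1 - I/2)*exp(-2/3)
  Res(f, 2/3 + 2*I/3) = P(2/3 + 2*I/3)/Q'(2/3 + 2*I/3) = ((1/3 - 2*I/3)*exp(2/3 + 2*I/3))/(10*I/9) = (-3/5 - 3*I/10)*exp(2/3 + 2*I/3)
  Res(f, 1/3) = P(1/3)/Q'(1/3) = (2*exp(1/3)/3)/(-1/3 - 2*I/3) = (-2/5 + 4*I/5)*exp(1/3)

Sum of residues inside C: (-3/5 - 3*I/10)*exp(2/3 + 2*I/3) + (1 - I/2)*exp(-2/3) + (-2/5 + 4*I/5)*exp(1/3)
∮_C f(z) dz = 2πi · ((-3/5 - 3*I/10)*exp(2/3 + 2*I/3) + (1 - I/2)*exp(-2/3) + (-2/5 + 4*I/5)*exp(1/3)) = pi*(-8/5 - 4*I/5)*exp(1/3) + pi*(3/5 - 6*I/5)*exp(2/3 + 2*I/3) + pi*(1 + 2*I)*exp(-2/3)

Final answer: pi*(-8/5 - 4*I/5)*exp(1/3) + pi*(3/5 - 6*I/5)*exp(2/3 + 2*I/3) + pi*(1 + 2*I)*exp(-2/3)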